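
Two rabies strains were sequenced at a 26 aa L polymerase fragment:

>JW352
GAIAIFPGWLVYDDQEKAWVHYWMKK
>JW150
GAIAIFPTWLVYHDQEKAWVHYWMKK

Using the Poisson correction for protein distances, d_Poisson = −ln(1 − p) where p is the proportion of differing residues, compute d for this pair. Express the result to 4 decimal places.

0.0800

Mismatches occur at site 8 (G↔T), site 13 (D↔H).
p = 2/26 = 0.076923.
d = −ln(1 − 0.076923) = −ln(0.923077) = 0.0800.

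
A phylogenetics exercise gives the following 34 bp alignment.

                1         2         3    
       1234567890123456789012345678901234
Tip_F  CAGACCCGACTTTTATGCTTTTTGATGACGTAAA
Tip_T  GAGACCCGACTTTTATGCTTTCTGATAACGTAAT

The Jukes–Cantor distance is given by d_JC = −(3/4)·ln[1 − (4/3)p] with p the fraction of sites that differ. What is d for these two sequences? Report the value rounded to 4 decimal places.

0.1280

Mismatches occur at site 1 (C→G), site 22 (T→C), site 27 (G→A), site 34 (A→T).
p = 4/34 = 0.117647.
d = −0.75 · ln(1 − (4/3)·0.117647) = −0.75 · ln(0.843137) = −0.75 · (-0.170626) = 0.1280.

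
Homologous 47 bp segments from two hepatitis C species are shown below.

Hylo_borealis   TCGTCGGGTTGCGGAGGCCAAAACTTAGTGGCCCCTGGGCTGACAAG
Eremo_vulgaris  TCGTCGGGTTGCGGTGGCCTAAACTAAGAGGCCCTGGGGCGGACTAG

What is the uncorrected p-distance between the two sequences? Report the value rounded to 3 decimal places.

Mismatches occur at site 15 (A→T), site 20 (A→T), site 26 (T→A), site 29 (T→A), site 35 (C→T), site 36 (T→G), site 41 (T→G), site 45 (A→T).
There are 8 differences over 47 sites, so p = 8/47 = 0.170.

0.170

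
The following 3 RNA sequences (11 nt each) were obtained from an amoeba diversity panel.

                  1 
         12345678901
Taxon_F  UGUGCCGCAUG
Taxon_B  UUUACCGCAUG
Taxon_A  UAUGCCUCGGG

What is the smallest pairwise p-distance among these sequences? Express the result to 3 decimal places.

Pairwise Hamming distances:
  Taxon_F vs Taxon_B: 2
  Taxon_F vs Taxon_A: 4
  Taxon_B vs Taxon_A: 5
The smallest is 2 mismatches, between Taxon_F and Taxon_B; p = 2/11 = 0.182.

0.182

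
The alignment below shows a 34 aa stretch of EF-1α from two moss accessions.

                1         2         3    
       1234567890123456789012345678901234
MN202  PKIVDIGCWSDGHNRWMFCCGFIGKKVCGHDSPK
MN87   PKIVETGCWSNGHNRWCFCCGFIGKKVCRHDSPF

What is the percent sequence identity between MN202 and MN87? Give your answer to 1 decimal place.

Differing sites — 5:D/E; 6:I/T; 11:D/N; 17:M/C; 29:G/R; 34:K/F.
28 of the 34 sites match, so the percent identity is 28/34 × 100 = 82.4%.

82.4%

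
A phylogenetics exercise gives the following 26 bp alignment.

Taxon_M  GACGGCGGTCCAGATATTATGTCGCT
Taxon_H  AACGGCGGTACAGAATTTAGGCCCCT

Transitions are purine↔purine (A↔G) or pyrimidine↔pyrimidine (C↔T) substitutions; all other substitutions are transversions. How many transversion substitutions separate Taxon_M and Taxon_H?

Differing sites — 1:G/A (Ti); 10:C/A (Tv); 15:T/A (Tv); 16:A/T (Tv); 20:T/G (Tv); 22:T/C (Ti); 24:G/C (Tv).
Of the 7 differences, 2 transitions and 5 transversions, so the answer is 5.

5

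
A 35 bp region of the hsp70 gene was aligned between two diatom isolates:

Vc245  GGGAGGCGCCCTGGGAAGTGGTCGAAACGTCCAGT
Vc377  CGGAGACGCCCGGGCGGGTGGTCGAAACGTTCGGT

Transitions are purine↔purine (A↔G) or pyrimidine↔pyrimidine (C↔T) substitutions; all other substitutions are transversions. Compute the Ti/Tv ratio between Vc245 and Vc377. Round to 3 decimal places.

Differing sites — 1:G/C (Tv); 6:G/A (Ti); 12:T/G (Tv); 15:G/C (Tv); 16:A/G (Ti); 17:A/G (Ti); 31:C/T (Ti); 33:A/G (Ti).
Of the 8 differences, 5 transitions and 3 transversions, so Ti/Tv = 5/3 = 1.667.

1.667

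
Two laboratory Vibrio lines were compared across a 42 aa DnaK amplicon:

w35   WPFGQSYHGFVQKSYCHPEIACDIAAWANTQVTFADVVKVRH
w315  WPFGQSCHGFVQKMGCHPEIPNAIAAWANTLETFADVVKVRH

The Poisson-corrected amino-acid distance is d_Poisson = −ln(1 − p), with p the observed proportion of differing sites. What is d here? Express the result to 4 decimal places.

0.2113

The sequences differ at positions 7 (Y/C), 14 (S/M), 15 (Y/G), 21 (A/P), 22 (C/N), 23 (D/A), 31 (Q/L), 32 (V/E).
p = 8/42 = 0.190476.
d = −ln(1 − 0.190476) = −ln(0.809524) = 0.2113.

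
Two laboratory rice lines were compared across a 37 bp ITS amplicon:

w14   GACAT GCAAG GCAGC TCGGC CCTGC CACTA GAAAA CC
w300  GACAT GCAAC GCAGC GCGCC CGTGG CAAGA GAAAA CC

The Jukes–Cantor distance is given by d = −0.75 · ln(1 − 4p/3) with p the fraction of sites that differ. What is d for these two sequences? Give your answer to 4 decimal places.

0.2180

Differing sites — 10:G/C; 16:T/G; 19:G/C; 22:C/G; 25:C/G; 28:C/A; 29:T/G.
p = 7/37 = 0.189189.
d = −0.75 · ln(1 − (4/3)·0.189189) = −0.75 · ln(0.747748) = −0.75 · (-0.290689) = 0.2180.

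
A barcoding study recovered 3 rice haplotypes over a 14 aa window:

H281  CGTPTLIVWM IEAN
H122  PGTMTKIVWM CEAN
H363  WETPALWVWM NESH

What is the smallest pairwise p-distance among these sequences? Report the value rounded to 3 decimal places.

Pairwise Hamming distances:
  H281 vs H122: 4
  H281 vs H363: 7
  H122 vs H363: 9
The smallest is 4 mismatches, between H281 and H122; p = 4/14 = 0.286.

0.286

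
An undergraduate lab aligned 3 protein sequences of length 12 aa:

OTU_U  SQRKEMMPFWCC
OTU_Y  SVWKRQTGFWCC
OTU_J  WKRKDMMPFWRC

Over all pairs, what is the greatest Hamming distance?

Pairwise Hamming distances:
  OTU_U vs OTU_Y: 6
  OTU_U vs OTU_J: 4
  OTU_Y vs OTU_J: 8
The largest is 8, between OTU_Y and OTU_J.

8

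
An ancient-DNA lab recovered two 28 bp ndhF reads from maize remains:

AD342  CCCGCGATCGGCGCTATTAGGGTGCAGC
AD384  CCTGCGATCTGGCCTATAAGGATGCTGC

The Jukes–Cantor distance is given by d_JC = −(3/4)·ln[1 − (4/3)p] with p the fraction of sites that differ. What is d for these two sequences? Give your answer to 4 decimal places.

Mismatches occur at site 3 (C/T), site 10 (G/T), site 12 (C/G), site 13 (G/C), site 18 (T/A), site 22 (G/A), site 26 (A/T).
p = 7/28 = 0.250000.
d = −0.75 · ln(1 − (4/3)·0.250000) = −0.75 · ln(0.666667) = −0.75 · (-0.405465) = 0.3041.

0.3041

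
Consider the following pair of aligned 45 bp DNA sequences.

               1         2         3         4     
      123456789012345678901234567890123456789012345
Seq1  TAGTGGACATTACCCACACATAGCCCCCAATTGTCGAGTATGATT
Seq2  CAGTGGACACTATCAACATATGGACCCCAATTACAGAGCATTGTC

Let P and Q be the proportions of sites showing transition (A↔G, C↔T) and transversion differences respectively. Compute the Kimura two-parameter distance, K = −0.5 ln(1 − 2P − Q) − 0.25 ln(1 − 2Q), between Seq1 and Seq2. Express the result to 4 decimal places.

0.4300

The sequences differ at positions 1 (T/C, transition), 10 (T/C, transition), 13 (C/T, transition), 15 (C/A, transversion), 19 (C/T, transition), 22 (A/G, transition), 24 (C/A, transversion), 33 (G/A, transition), 34 (T/C, transition), 35 (C/A, transversion), 39 (T/C, transition), 42 (G/T, transversion), 43 (A/G, transition), 45 (T/C, transition).
Of the 14 differences, 10 transitions and 4 transversions over 45 sites: P = 10/45 = 0.222222, Q = 4/45 = 0.088889.
d = −0.5·ln(0.466667) − 0.25·ln(0.822222) = −0.5·(-0.762139) − 0.25·(-0.195745) = 0.4300.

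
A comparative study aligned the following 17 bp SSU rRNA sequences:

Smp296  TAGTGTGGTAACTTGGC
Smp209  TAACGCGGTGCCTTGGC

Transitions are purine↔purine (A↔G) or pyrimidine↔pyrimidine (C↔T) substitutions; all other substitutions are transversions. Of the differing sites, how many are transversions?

Mismatches occur at site 3 (G→A, transition), site 4 (T→C, transition), site 6 (T→C, transition), site 10 (A→G, transition), site 11 (A→C, transversion).
Of the 5 differences, 4 transitions and 1 transversion, so the answer is 1.

1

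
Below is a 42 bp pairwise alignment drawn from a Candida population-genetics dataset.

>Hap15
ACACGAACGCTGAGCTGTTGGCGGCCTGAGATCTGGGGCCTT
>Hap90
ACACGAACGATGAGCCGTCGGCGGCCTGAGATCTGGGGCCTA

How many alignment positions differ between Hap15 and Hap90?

Differing sites — 10:C/A; 16:T/C; 19:T/C; 42:T/A.
That gives 4 mismatches out of 42 aligned sites, so the Hamming distance is 4.

4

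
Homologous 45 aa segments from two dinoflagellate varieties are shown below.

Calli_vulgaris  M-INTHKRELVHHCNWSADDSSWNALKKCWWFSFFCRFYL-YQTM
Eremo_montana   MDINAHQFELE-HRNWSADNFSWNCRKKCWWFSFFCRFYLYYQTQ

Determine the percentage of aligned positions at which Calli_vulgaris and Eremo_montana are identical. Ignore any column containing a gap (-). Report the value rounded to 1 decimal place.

76.2%

Excluding the 3 gap columns leaves 42 comparable sites.
Mismatches occur at site 5 (T→A), site 7 (K→Q), site 8 (R→F), site 11 (V→E), site 14 (C→R), site 20 (D→N), site 21 (S→F), site 25 (A→C), site 26 (L→R), site 45 (M→Q).
32 of the 42 comparable sites match, so the percent identity is 32/42 × 100 = 76.2%.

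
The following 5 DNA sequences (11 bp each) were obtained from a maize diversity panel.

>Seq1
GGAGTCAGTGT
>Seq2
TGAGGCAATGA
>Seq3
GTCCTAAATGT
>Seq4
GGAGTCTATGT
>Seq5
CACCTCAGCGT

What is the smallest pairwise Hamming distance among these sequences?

Pairwise Hamming distances:
  Seq1 vs Seq2: 4
  Seq1 vs Seq3: 5
  Seq1 vs Seq4: 2
  Seq1 vs Seq5: 5
  Seq2 vs Seq3: 7
  Seq2 vs Seq4: 4
  Seq2 vs Seq5: 8
  Seq3 vs Seq4: 5
  Seq3 vs Seq5: 5
  Seq4 vs Seq5: 7
The smallest is 2, between Seq1 and Seq4.

2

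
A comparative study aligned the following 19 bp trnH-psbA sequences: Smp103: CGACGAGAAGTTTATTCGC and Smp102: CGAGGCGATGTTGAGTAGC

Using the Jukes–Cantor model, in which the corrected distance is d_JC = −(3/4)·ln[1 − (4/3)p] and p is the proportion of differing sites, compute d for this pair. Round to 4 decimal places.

Mismatches occur at site 4 (C↔G), site 6 (A↔C), site 9 (A↔T), site 13 (T↔G), site 15 (T↔G), site 17 (C↔A).
p = 6/19 = 0.315789.
d = −0.75 · ln(1 − (4/3)·0.315789) = −0.75 · ln(0.578948) = −0.75 · (-0.546543) = 0.4099.

0.4099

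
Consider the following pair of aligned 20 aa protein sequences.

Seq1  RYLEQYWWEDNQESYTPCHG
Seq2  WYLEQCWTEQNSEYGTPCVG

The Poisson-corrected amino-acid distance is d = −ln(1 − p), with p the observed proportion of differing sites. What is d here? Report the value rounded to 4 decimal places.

0.5108

Differing sites — 1:R/W; 6:Y/C; 8:W/T; 10:D/Q; 12:Q/S; 14:S/Y; 15:Y/G; 19:H/V.
p = 8/20 = 0.400000.
d = −ln(1 − 0.400000) = −ln(0.600000) = 0.5108.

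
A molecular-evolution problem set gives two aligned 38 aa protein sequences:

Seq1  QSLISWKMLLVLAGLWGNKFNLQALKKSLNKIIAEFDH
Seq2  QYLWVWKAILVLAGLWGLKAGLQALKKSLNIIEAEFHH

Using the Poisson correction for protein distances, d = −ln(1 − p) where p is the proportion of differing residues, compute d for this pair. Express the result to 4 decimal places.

Differing sites — 2:S/Y; 4:I/W; 5:S/V; 8:M/A; 9:L/I; 18:N/L; 20:F/A; 21:N/G; 31:K/I; 33:I/E; 37:D/H.
p = 11/38 = 0.289474.
d = −ln(1 − 0.289474) = −ln(0.710526) = 0.3417.

0.3417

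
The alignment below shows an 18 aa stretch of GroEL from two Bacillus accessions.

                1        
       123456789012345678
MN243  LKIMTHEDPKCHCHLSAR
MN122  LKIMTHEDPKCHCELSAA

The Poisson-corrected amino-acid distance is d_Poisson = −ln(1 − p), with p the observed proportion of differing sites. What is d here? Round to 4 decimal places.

0.1178

The sequences differ at positions 14 (H/E), 18 (R/A).
p = 2/18 = 0.111111.
d = −ln(1 − 0.111111) = −ln(0.888889) = 0.1178.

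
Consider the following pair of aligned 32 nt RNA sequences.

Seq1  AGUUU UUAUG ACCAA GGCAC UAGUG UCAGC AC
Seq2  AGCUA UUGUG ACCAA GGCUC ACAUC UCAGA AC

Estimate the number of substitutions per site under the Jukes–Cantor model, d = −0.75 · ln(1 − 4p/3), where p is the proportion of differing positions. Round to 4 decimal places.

Mismatches occur at site 3 (U↔C), site 5 (U↔A), site 8 (A↔G), site 19 (A↔U), site 21 (U↔A), site 22 (A↔C), site 23 (G↔A), site 25 (G↔C), site 30 (C↔A).
p = 9/32 = 0.281250.
d = −0.75 · ln(1 − (4/3)·0.281250) = −0.75 · ln(0.625000) = −0.75 · (-0.470004) = 0.3525.

0.3525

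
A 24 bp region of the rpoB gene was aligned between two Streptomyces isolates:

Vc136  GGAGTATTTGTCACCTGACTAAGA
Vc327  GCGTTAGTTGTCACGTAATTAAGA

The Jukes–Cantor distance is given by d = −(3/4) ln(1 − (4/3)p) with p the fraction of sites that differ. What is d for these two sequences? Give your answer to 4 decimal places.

Mismatches occur at site 2 (G↔C), site 3 (A↔G), site 4 (G↔T), site 7 (T↔G), site 15 (C↔G), site 17 (G↔A), site 19 (C↔T).
p = 7/24 = 0.291667.
d = −0.75 · ln(1 − (4/3)·0.291667) = −0.75 · ln(0.611111) = −0.75 · (-0.492477) = 0.3694.

0.3694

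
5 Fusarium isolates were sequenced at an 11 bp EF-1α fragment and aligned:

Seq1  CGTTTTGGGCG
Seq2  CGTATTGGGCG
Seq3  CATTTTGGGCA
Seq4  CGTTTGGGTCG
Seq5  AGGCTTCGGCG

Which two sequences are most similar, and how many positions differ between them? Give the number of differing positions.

1

Pairwise Hamming distances:
  Seq1 vs Seq2: 1
  Seq1 vs Seq3: 2
  Seq1 vs Seq4: 2
  Seq1 vs Seq5: 4
  Seq2 vs Seq3: 3
  Seq2 vs Seq4: 3
  Seq2 vs Seq5: 4
  Seq3 vs Seq4: 4
  Seq3 vs Seq5: 6
  Seq4 vs Seq5: 6
The smallest is 1, between Seq1 and Seq2.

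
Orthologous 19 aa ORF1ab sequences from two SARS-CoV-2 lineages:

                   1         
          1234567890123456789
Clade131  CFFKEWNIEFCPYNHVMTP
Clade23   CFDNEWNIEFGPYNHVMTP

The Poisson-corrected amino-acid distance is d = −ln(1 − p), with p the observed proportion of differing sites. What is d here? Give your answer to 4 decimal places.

0.1719

Differing sites — 3:F/D; 4:K/N; 11:C/G.
p = 3/19 = 0.157895.
d = −ln(1 − 0.157895) = −ln(0.842105) = 0.1719.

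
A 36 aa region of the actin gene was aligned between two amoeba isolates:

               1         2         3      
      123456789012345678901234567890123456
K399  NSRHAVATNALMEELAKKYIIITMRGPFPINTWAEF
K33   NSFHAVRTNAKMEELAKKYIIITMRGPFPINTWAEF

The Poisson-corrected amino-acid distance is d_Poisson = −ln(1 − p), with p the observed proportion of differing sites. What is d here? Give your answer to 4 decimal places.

The sequences differ at positions 3 (R/F), 7 (A/R), 11 (L/K).
p = 3/36 = 0.083333.
d = −ln(1 − 0.083333) = −ln(0.916667) = 0.0870.

0.0870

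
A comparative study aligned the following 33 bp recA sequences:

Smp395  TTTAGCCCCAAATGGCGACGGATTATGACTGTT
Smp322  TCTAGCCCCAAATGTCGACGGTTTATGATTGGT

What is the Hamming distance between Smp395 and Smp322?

Differing sites — 2:T/C; 15:G/T; 22:A/T; 29:C/T; 32:T/G.
That gives 5 mismatches out of 33 aligned sites, so the Hamming distance is 5.

5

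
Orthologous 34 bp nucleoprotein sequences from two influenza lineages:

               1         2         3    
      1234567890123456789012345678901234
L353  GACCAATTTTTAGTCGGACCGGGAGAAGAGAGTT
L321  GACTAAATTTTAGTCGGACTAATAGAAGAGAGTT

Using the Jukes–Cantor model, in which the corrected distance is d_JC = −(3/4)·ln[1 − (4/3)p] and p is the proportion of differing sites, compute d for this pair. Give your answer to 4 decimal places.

Mismatches occur at site 4 (C→T), site 7 (T→A), site 20 (C→T), site 21 (G→A), site 22 (G→A), site 23 (G→T).
p = 6/34 = 0.176471.
d = −0.75 · ln(1 − (4/3)·0.176471) = −0.75 · ln(0.764705) = −0.75 · (-0.268265) = 0.2012.

0.2012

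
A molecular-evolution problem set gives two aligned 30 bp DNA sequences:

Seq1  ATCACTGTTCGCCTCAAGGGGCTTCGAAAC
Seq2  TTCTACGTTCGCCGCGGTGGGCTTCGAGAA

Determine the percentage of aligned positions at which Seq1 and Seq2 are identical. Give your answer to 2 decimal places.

Differing sites — 1:A/T; 4:A/T; 5:C/A; 6:T/C; 14:T/G; 16:A/G; 17:A/G; 18:G/T; 28:A/G; 30:C/A.
20 of the 30 sites match, so the percent identity is 20/30 × 100 = 66.67%.

66.67%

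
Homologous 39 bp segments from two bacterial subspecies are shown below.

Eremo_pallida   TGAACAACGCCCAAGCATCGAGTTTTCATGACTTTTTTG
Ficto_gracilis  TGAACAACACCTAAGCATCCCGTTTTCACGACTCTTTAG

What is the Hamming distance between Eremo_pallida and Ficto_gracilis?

7

The sequences differ at positions 9 (G/A), 12 (C/T), 20 (G/C), 21 (A/C), 29 (T/C), 34 (T/C), 38 (T/A).
That gives 7 mismatches out of 39 aligned sites, so the Hamming distance is 7.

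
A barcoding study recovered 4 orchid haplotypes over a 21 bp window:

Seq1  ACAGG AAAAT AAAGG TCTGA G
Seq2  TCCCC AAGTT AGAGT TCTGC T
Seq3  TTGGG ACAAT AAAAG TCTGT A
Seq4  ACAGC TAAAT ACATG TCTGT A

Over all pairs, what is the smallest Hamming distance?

6

Pairwise Hamming distances:
  Seq1 vs Seq2: 10
  Seq1 vs Seq3: 7
  Seq1 vs Seq4: 6
  Seq2 vs Seq3: 12
  Seq2 vs Seq4: 11
  Seq3 vs Seq4: 8
The smallest is 6, between Seq1 and Seq4.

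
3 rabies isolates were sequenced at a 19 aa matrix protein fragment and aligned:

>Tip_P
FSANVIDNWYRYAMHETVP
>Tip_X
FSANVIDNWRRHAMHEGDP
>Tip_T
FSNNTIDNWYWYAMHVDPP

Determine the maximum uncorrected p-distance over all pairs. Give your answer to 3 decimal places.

Pairwise Hamming distances:
  Tip_P vs Tip_X: 4
  Tip_P vs Tip_T: 6
  Tip_X vs Tip_T: 8
The largest is 8 mismatches, between Tip_X and Tip_T; p = 8/19 = 0.421.

0.421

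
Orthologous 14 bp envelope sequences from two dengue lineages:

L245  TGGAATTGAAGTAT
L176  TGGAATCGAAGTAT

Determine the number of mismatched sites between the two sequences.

The sequences differ at position 7 (T/C).
That gives 1 mismatch out of 14 aligned sites, so the Hamming distance is 1.

1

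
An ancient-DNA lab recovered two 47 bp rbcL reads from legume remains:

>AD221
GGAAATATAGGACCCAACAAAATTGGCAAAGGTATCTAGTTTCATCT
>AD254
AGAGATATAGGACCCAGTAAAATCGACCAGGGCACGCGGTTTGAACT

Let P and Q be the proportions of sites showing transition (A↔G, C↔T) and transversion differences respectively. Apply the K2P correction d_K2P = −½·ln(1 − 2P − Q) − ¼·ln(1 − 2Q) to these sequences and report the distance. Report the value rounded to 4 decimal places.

0.4495

Mismatches occur at site 1 (G↔A, transition), site 4 (A↔G, transition), site 17 (A↔G, transition), site 18 (C↔T, transition), site 24 (T↔C, transition), site 26 (G↔A, transition), site 28 (A↔C, transversion), site 30 (A↔G, transition), site 33 (T↔C, transition), site 35 (T↔C, transition), site 36 (C↔G, transversion), site 37 (T↔C, transition), site 38 (A↔G, transition), site 43 (C↔G, transversion), site 45 (T↔A, transversion).
Of the 15 differences, 11 transitions and 4 transversions over 47 sites: P = 11/47 = 0.234043, Q = 4/47 = 0.085106.
d = −0.5·ln(0.446808) − 0.25·ln(0.829788) = −0.5·(-0.805626) − 0.25·(-0.186585) = 0.4495.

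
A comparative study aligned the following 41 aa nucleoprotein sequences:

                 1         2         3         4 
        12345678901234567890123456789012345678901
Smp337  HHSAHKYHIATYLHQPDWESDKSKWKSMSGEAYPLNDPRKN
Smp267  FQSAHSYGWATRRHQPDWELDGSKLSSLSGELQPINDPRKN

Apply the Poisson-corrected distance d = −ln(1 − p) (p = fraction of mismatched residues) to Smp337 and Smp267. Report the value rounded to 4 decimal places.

0.4555

Mismatches occur at site 1 (H↔F), site 2 (H↔Q), site 6 (K↔S), site 8 (H↔G), site 9 (I↔W), site 12 (Y↔R), site 13 (L↔R), site 20 (S↔L), site 22 (K↔G), site 25 (W↔L), site 26 (K↔S), site 28 (M↔L), site 32 (A↔L), site 33 (Y↔Q), site 35 (L↔I).
p = 15/41 = 0.365854.
d = −ln(1 − 0.365854) = −ln(0.634146) = 0.4555.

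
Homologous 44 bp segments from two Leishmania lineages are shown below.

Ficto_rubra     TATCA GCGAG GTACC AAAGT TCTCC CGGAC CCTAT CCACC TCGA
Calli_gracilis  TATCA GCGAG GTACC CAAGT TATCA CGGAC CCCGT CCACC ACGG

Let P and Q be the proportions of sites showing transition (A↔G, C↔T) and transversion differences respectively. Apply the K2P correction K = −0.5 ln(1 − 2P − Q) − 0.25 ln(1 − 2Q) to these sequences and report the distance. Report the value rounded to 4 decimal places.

Differing sites — 16:A/C (Tv); 22:C/A (Tv); 25:C/A (Tv); 33:T/C (Ti); 34:A/G (Ti); 41:T/A (Tv); 44:A/G (Ti).
Of the 7 differences, 3 transitions and 4 transversions over 44 sites: P = 3/44 = 0.068182, Q = 4/44 = 0.090909.
d = −0.5·ln(0.772727) − 0.25·ln(0.818182) = −0.5·(-0.257829) − 0.25·(-0.200670) = 0.1791.

0.1791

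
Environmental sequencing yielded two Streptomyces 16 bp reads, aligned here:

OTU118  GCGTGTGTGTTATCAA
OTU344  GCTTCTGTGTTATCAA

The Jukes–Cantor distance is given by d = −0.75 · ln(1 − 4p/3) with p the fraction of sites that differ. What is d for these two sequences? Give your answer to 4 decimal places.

Mismatches occur at site 3 (G→T), site 5 (G→C).
p = 2/16 = 0.125000.
d = −0.75 · ln(1 − (4/3)·0.125000) = −0.75 · ln(0.833333) = −0.75 · (-0.182322) = 0.1367.

0.1367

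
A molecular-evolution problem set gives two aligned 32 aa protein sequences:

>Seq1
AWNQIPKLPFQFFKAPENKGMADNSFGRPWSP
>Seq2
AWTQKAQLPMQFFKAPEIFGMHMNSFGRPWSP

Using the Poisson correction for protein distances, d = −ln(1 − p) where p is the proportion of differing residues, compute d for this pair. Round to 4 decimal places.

0.3302

The sequences differ at positions 3 (N/T), 5 (I/K), 6 (P/A), 7 (K/Q), 10 (F/M), 18 (N/I), 19 (K/F), 22 (A/H), 23 (D/M).
p = 9/32 = 0.281250.
d = −ln(1 − 0.281250) = −ln(0.718750) = 0.3302.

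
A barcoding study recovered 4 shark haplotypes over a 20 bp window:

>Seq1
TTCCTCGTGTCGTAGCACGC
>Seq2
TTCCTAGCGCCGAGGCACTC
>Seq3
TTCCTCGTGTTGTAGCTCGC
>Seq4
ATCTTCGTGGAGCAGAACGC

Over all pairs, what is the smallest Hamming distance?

Pairwise Hamming distances:
  Seq1 vs Seq2: 6
  Seq1 vs Seq3: 2
  Seq1 vs Seq4: 6
  Seq2 vs Seq3: 8
  Seq2 vs Seq4: 10
  Seq3 vs Seq4: 7
The smallest is 2, between Seq1 and Seq3.

2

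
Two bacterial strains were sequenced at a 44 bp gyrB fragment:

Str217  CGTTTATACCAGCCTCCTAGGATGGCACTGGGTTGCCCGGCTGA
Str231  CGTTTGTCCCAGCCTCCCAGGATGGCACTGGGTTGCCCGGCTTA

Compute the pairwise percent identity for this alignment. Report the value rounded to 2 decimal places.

90.91%

The sequences differ at positions 6 (A/G), 8 (A/C), 18 (T/C), 43 (G/T).
40 of the 44 sites match, so the percent identity is 40/44 × 100 = 90.91%.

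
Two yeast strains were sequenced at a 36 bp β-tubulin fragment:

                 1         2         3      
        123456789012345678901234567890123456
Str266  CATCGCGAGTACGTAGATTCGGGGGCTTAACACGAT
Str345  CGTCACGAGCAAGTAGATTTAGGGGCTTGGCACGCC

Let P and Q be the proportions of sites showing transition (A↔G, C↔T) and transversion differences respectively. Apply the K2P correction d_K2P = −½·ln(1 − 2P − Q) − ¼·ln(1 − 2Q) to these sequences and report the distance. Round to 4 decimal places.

0.3760

Differing sites — 2:A/G (Ti); 5:G/A (Ti); 10:T/C (Ti); 12:C/A (Tv); 20:C/T (Ti); 21:G/A (Ti); 29:A/G (Ti); 30:A/G (Ti); 35:A/C (Tv); 36:T/C (Ti).
Of the 10 differences, 8 transitions and 2 transversions over 36 sites: P = 8/36 = 0.222222, Q = 2/36 = 0.055556.
d = −0.5·ln(0.500000) − 0.25·ln(0.888888) = −0.5·(-0.693147) − 0.25·(-0.117784) = 0.3760.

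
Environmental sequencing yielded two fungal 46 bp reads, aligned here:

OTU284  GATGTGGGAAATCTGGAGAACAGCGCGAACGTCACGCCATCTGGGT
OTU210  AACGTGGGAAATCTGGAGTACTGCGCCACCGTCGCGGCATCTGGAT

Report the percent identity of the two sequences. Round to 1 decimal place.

80.4%

Mismatches occur at site 1 (G→A), site 3 (T→C), site 19 (A→T), site 22 (A→T), site 27 (G→C), site 29 (A→C), site 34 (A→G), site 37 (C→G), site 45 (G→A).
37 of the 46 sites match, so the percent identity is 37/46 × 100 = 80.4%.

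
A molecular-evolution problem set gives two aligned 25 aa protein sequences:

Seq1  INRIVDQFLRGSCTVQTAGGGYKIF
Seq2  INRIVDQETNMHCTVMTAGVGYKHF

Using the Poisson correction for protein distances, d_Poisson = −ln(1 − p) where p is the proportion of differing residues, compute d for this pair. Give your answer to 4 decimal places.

Mismatches occur at site 8 (F/E), site 9 (L/T), site 10 (R/N), site 11 (G/M), site 12 (S/H), site 16 (Q/M), site 20 (G/V), site 24 (I/H).
p = 8/25 = 0.320000.
d = −ln(1 − 0.320000) = −ln(0.680000) = 0.3857.

0.3857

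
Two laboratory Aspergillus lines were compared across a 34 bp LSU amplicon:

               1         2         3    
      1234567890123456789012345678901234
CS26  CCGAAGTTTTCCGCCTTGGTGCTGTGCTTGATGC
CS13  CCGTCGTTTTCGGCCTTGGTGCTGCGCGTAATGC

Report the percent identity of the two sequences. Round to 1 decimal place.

82.4%

Mismatches occur at site 4 (A/T), site 5 (A/C), site 12 (C/G), site 25 (T/C), site 28 (T/G), site 30 (G/A).
28 of the 34 sites match, so the percent identity is 28/34 × 100 = 82.4%.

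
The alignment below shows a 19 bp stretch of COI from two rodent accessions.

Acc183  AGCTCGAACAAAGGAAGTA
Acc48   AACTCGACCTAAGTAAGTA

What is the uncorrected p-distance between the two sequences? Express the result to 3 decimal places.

0.211

The sequences differ at positions 2 (G/A), 8 (A/C), 10 (A/T), 14 (G/T).
There are 4 differences over 19 sites, so p = 4/19 = 0.211.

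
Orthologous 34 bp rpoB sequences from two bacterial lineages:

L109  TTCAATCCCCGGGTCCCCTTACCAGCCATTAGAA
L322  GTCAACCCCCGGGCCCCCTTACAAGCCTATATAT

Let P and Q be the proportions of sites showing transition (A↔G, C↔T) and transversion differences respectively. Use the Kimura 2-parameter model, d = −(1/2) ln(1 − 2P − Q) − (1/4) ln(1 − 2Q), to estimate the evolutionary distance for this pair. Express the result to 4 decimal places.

Differing sites — 1:T/G (Tv); 6:T/C (Ti); 14:T/C (Ti); 23:C/A (Tv); 28:A/T (Tv); 29:T/A (Tv); 32:G/T (Tv); 34:A/T (Tv).
Of the 8 differences, 2 transitions and 6 transversions over 34 sites: P = 2/34 = 0.058824, Q = 6/34 = 0.176471.
d = −0.5·ln(0.705881) − 0.25·ln(0.647058) = −0.5·(-0.348309) − 0.25·(-0.435319) = 0.2830.

0.2830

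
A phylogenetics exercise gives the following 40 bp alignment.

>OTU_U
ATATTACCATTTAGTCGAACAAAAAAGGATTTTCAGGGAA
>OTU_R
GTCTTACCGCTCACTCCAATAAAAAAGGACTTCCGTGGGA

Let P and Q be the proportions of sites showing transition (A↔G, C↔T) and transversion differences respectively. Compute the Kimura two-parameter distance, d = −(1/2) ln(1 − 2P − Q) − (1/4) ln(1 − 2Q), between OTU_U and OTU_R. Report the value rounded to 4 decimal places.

Differing sites — 1:A/G (Ti); 3:A/C (Tv); 9:A/G (Ti); 10:T/C (Ti); 12:T/C (Ti); 14:G/C (Tv); 17:G/C (Tv); 20:C/T (Ti); 30:T/C (Ti); 33:T/C (Ti); 35:A/G (Ti); 36:G/T (Tv); 39:A/G (Ti).
Of the 13 differences, 9 transitions and 4 transversions over 40 sites: P = 9/40 = 0.225000, Q = 4/40 = 0.100000.
d = −0.5·ln(0.450000) − 0.25·ln(0.800000) = −0.5·(-0.798508) − 0.25·(-0.223144) = 0.4550.

0.4550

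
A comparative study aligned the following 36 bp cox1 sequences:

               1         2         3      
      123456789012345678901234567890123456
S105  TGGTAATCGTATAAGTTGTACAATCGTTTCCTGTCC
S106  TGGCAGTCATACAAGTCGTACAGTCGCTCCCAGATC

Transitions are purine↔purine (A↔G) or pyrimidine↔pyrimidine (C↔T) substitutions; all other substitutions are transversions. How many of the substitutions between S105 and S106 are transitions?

9

Differing sites — 4:T/C (Ti); 6:A/G (Ti); 9:G/A (Ti); 12:T/C (Ti); 17:T/C (Ti); 23:A/G (Ti); 27:T/C (Ti); 29:T/C (Ti); 32:T/A (Tv); 34:T/A (Tv); 35:C/T (Ti).
Of the 11 differences, 9 transitions and 2 transversions, so the answer is 9.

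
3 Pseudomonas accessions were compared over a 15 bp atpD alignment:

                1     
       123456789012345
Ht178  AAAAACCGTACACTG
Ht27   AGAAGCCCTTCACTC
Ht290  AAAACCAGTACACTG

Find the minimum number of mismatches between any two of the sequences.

Pairwise Hamming distances:
  Ht178 vs Ht27: 5
  Ht178 vs Ht290: 2
  Ht27 vs Ht290: 6
The smallest is 2, between Ht178 and Ht290.

2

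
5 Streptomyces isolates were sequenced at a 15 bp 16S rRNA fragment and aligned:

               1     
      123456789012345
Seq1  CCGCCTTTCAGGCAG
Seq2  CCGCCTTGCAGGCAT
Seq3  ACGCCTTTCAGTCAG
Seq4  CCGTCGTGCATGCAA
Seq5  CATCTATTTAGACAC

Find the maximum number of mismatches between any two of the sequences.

Pairwise Hamming distances:
  Seq1 vs Seq2: 2
  Seq1 vs Seq3: 2
  Seq1 vs Seq4: 5
  Seq1 vs Seq5: 7
  Seq2 vs Seq3: 4
  Seq2 vs Seq4: 4
  Seq2 vs Seq5: 8
  Seq3 vs Seq4: 7
  Seq3 vs Seq5: 8
  Seq4 vs Seq5: 10
The largest is 10, between Seq4 and Seq5.

10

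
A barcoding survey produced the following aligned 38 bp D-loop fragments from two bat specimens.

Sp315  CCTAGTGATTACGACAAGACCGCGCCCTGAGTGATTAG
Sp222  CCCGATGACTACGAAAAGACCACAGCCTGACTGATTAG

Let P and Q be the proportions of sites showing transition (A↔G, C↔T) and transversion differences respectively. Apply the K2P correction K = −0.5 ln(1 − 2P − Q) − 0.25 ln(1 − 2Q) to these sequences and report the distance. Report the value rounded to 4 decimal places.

Differing sites — 3:T/C (Ti); 4:A/G (Ti); 5:G/A (Ti); 9:T/C (Ti); 15:C/A (Tv); 22:G/A (Ti); 24:G/A (Ti); 25:C/G (Tv); 31:G/C (Tv).
Of the 9 differences, 6 transitions and 3 transversions over 38 sites: P = 6/38 = 0.157895, Q = 3/38 = 0.078947.
d = −0.5·ln(0.605263) − 0.25·ln(0.842106) = −0.5·(-0.502092) − 0.25·(-0.171849) = 0.2940.

0.2940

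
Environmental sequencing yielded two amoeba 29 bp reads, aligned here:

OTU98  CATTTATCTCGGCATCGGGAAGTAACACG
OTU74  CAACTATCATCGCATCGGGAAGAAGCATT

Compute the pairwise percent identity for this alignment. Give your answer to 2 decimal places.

Differing sites — 3:T/A; 4:T/C; 9:T/A; 10:C/T; 11:G/C; 23:T/A; 25:A/G; 28:C/T; 29:G/T.
20 of the 29 sites match, so the percent identity is 20/29 × 100 = 68.97%.

68.97%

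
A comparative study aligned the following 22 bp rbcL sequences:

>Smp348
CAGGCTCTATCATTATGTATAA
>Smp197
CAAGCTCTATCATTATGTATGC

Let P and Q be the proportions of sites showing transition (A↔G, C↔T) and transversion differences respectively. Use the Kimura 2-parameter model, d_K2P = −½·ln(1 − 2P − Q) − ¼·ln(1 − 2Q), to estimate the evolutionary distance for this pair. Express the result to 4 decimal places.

0.1527

Mismatches occur at site 3 (G→A, transition), site 21 (A→G, transition), site 22 (A→C, transversion).
Of the 3 differences, 2 transitions and 1 transversion over 22 sites: P = 2/22 = 0.090909, Q = 1/22 = 0.045455.
d = −0.5·ln(0.772727) − 0.25·ln(0.909090) = −0.5·(-0.257829) − 0.25·(-0.095311) = 0.1527.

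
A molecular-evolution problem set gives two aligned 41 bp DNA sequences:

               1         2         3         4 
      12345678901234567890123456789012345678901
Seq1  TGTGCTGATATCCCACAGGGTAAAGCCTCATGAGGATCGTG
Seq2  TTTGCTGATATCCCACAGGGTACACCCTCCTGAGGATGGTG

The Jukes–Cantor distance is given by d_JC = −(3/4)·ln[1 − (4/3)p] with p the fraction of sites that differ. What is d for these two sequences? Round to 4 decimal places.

0.1331

Differing sites — 2:G/T; 23:A/C; 25:G/C; 30:A/C; 38:C/G.
p = 5/41 = 0.121951.
d = −0.75 · ln(1 − (4/3)·0.121951) = −0.75 · ln(0.837399) = −0.75 · (-0.177455) = 0.1331.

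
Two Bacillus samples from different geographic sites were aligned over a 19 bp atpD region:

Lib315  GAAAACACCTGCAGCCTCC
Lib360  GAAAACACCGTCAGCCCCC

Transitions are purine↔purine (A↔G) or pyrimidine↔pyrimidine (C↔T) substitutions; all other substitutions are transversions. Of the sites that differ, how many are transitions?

Mismatches occur at site 10 (T→G, transversion), site 11 (G→T, transversion), site 17 (T→C, transition).
Of the 3 differences, 1 transition and 2 transversions, so the answer is 1.

1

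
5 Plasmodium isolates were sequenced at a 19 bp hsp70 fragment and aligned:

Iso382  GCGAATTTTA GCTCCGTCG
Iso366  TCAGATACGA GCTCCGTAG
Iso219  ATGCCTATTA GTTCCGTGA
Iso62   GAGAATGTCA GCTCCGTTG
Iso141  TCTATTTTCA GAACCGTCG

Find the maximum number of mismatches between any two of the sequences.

11

Pairwise Hamming distances:
  Iso382 vs Iso366: 7
  Iso382 vs Iso219: 8
  Iso382 vs Iso62: 4
  Iso382 vs Iso141: 6
  Iso366 vs Iso219: 10
  Iso366 vs Iso62: 8
  Iso366 vs Iso141: 9
  Iso219 vs Iso62: 9
  Iso219 vs Iso141: 11
  Iso62 vs Iso141: 8
The largest is 11, between Iso219 and Iso141.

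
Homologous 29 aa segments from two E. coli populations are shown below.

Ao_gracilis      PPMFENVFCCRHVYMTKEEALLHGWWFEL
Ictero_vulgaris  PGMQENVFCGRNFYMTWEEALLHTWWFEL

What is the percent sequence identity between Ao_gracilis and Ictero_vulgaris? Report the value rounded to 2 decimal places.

75.86%

Mismatches occur at site 2 (P/G), site 4 (F/Q), site 10 (C/G), site 12 (H/N), site 13 (V/F), site 17 (K/W), site 24 (G/T).
22 of the 29 sites match, so the percent identity is 22/29 × 100 = 75.86%.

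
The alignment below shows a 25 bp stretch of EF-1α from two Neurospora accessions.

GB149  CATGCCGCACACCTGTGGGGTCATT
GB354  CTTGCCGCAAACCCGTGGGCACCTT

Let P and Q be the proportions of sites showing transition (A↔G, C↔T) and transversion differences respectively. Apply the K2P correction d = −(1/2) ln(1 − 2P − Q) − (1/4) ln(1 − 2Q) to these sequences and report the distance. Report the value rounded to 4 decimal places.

Differing sites — 2:A/T (Tv); 10:C/A (Tv); 14:T/C (Ti); 20:G/C (Tv); 21:T/A (Tv); 23:A/C (Tv).
Of the 6 differences, 1 transition and 5 transversions over 25 sites: P = 1/25 = 0.040000, Q = 5/25 = 0.200000.
d = −0.5·ln(0.720000) − 0.25·ln(0.600000) = −0.5·(-0.328504) − 0.25·(-0.510826) = 0.2920.

0.2920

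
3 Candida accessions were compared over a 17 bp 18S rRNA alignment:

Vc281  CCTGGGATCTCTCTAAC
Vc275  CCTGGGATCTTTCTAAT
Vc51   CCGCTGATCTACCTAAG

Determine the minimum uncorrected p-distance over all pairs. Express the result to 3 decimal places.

Pairwise Hamming distances:
  Vc281 vs Vc275: 2
  Vc281 vs Vc51: 6
  Vc275 vs Vc51: 6
The smallest is 2 mismatches, between Vc281 and Vc275; p = 2/17 = 0.118.

0.118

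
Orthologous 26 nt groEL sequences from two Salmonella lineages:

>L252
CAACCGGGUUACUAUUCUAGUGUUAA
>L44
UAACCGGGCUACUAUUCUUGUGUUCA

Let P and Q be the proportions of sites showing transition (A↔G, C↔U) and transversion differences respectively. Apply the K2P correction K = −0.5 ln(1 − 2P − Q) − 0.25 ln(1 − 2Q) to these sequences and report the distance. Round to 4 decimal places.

The sequences differ at positions 1 (C/U, transition), 9 (U/C, transition), 19 (A/U, transversion), 25 (A/C, transversion).
Of the 4 differences, 2 transitions and 2 transversions over 26 sites: P = 2/26 = 0.076923, Q = 2/26 = 0.076923.
d = −0.5·ln(0.769231) − 0.25·ln(0.846154) = −0.5·(-0.262364) − 0.25·(-0.167054) = 0.1729.

0.1729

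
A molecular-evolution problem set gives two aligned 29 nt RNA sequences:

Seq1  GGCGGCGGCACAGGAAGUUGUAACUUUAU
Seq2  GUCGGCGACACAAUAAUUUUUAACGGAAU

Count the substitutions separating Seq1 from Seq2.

9

Mismatches occur at site 2 (G/U), site 8 (G/A), site 13 (G/A), site 14 (G/U), site 17 (G/U), site 20 (G/U), site 25 (U/G), site 26 (U/G), site 27 (U/A).
That gives 9 mismatches out of 29 aligned sites, so the Hamming distance is 9.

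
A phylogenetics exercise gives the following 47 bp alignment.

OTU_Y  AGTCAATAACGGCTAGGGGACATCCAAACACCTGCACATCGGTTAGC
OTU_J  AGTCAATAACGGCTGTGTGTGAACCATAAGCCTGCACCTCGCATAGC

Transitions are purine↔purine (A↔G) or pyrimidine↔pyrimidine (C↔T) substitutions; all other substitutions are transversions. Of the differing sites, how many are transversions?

10

Differing sites — 15:A/G (Ti); 16:G/T (Tv); 18:G/T (Tv); 20:A/T (Tv); 21:C/G (Tv); 23:T/A (Tv); 27:A/T (Tv); 29:C/A (Tv); 30:A/G (Ti); 38:A/C (Tv); 42:G/C (Tv); 43:T/A (Tv).
Of the 12 differences, 2 transitions and 10 transversions, so the answer is 10.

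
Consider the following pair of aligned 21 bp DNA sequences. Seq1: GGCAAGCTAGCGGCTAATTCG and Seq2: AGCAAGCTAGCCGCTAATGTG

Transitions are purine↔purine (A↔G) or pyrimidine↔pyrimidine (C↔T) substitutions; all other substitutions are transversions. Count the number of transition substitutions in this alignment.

Mismatches occur at site 1 (G/A, transition), site 12 (G/C, transversion), site 19 (T/G, transversion), site 20 (C/T, transition).
Of the 4 differences, 2 transitions and 2 transversions, so the answer is 2.

2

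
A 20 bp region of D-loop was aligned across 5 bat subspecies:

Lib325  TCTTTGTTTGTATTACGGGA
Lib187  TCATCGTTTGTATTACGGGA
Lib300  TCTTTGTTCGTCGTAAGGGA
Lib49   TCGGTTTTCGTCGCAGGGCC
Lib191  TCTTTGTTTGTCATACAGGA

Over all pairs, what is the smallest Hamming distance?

Pairwise Hamming distances:
  Lib325 vs Lib187: 2
  Lib325 vs Lib300: 4
  Lib325 vs Lib49: 10
  Lib325 vs Lib191: 3
  Lib187 vs Lib300: 6
  Lib187 vs Lib49: 11
  Lib187 vs Lib191: 5
  Lib300 vs Lib49: 7
  Lib300 vs Lib191: 4
  Lib49 vs Lib191: 10
The smallest is 2, between Lib325 and Lib187.

2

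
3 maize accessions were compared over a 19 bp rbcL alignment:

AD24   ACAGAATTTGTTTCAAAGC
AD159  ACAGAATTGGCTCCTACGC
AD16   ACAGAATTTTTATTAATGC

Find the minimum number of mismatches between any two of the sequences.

Pairwise Hamming distances:
  AD24 vs AD159: 5
  AD24 vs AD16: 4
  AD159 vs AD16: 8
The smallest is 4, between AD24 and AD16.

4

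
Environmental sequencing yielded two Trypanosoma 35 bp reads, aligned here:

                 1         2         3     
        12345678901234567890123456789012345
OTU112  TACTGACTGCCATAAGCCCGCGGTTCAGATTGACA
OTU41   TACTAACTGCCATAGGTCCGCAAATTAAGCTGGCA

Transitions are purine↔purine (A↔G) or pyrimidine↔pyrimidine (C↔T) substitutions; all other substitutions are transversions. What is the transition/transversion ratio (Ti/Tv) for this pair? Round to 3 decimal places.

Differing sites — 5:G/A (Ti); 15:A/G (Ti); 17:C/T (Ti); 22:G/A (Ti); 23:G/A (Ti); 24:T/A (Tv); 26:C/T (Ti); 28:G/A (Ti); 29:A/G (Ti); 30:T/C (Ti); 33:A/G (Ti).
Of the 11 differences, 10 transitions and 1 transversion, so Ti/Tv = 10/1 = 10.000.

10.000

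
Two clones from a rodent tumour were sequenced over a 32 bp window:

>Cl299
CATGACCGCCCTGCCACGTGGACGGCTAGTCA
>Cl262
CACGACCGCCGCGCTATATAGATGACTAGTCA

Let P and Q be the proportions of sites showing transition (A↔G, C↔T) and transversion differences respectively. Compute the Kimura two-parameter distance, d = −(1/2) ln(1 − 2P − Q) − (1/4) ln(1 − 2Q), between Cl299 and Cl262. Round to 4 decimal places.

0.3950

The sequences differ at positions 3 (T/C, transition), 11 (C/G, transversion), 12 (T/C, transition), 15 (C/T, transition), 17 (C/T, transition), 18 (G/A, transition), 20 (G/A, transition), 23 (C/T, transition), 25 (G/A, transition).
Of the 9 differences, 8 transitions and 1 transversion over 32 sites: P = 8/32 = 0.250000, Q = 1/32 = 0.031250.
d = −0.5·ln(0.468750) − 0.25·ln(0.937500) = −0.5·(-0.757686) − 0.25·(-0.064539) = 0.3950.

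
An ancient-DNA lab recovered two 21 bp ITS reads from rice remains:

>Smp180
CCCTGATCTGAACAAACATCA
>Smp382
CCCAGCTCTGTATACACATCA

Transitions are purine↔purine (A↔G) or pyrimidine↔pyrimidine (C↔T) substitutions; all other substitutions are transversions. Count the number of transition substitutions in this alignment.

1

The sequences differ at positions 4 (T/A, transversion), 6 (A/C, transversion), 11 (A/T, transversion), 13 (C/T, transition), 15 (A/C, transversion).
Of the 5 differences, 1 transition and 4 transversions, so the answer is 1.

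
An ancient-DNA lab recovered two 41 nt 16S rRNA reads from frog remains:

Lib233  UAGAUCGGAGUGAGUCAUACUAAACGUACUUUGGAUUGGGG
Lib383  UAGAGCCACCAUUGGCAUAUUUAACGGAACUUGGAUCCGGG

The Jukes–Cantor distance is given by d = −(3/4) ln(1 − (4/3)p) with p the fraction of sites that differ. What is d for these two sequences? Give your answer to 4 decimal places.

Differing sites — 5:U/G; 7:G/C; 8:G/A; 9:A/C; 10:G/C; 11:U/A; 12:G/U; 13:A/U; 15:U/G; 20:C/U; 22:A/U; 27:U/G; 29:C/A; 30:U/C; 37:U/C; 38:G/C.
p = 16/41 = 0.390244.
d = −0.75 · ln(1 − (4/3)·0.390244) = −0.75 · ln(0.479675) = −0.75 · (-0.734646) = 0.5510.

0.5510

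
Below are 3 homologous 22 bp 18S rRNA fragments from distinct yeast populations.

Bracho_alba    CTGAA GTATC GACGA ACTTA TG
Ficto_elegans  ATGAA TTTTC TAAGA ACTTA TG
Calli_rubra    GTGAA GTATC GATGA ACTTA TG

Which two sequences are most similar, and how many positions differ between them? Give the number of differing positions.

2

Pairwise Hamming distances:
  Bracho_alba vs Ficto_elegans: 5
  Bracho_alba vs Calli_rubra: 2
  Ficto_elegans vs Calli_rubra: 5
The smallest is 2, between Bracho_alba and Calli_rubra.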